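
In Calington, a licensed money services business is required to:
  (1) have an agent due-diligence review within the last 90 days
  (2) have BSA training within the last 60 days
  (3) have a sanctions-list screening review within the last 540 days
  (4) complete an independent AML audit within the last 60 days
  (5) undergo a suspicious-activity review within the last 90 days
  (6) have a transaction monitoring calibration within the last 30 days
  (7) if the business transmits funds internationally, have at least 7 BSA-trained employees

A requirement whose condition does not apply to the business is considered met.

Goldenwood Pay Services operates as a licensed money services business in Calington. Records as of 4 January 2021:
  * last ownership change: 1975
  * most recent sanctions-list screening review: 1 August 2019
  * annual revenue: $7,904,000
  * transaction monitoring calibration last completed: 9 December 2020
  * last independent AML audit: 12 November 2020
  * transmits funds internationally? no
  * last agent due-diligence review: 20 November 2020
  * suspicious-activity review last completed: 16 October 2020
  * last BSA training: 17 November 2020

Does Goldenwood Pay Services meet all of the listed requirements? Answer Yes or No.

1. agent due-diligence review 45 days ago vs limit 90 → met
2. BSA training 48 days ago vs limit 60 → met
3. sanctions-list screening review 522 days ago vs limit 540 → met
4. independent AML audit 53 days ago vs limit 60 → met
5. suspicious-activity review 80 days ago vs limit 90 → met
6. transaction monitoring calibration 26 days ago vs limit 30 → met
7. condition 'transmits funds internationally' does not hold → requirement n/a → met
All met.

Yes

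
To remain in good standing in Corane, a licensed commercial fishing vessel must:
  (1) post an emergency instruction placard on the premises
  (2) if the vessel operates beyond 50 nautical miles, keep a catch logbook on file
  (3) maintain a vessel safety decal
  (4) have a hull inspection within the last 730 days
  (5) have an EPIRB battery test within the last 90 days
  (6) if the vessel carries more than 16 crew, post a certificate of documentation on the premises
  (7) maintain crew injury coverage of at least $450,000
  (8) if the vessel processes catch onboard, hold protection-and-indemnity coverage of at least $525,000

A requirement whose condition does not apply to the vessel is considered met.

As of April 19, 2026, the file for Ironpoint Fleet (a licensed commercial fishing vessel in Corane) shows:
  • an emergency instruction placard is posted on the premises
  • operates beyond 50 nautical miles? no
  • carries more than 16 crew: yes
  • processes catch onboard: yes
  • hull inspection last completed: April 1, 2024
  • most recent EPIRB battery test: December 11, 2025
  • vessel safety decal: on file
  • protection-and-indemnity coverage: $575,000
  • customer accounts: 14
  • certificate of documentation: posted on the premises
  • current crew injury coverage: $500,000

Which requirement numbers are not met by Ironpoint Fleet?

4, 5

1. emergency instruction placard present → met
2. condition 'operates beyond 50 nautical miles' does not hold → requirement n/a → met
3. vessel safety decal present → met
4. hull inspection 748 days ago vs limit 730 → not met
5. EPIRB battery test 129 days ago vs limit 90 → not met
6. condition 'carries more than 16 crew' holds; certificate of documentation present → met
7. crew injury coverage $500,000 ≥ $450,000 → met
8. condition 'processes catch onboard' holds; protection-and-indemnity coverage $575,000 ≥ $525,000 → met
Not met: 4, 5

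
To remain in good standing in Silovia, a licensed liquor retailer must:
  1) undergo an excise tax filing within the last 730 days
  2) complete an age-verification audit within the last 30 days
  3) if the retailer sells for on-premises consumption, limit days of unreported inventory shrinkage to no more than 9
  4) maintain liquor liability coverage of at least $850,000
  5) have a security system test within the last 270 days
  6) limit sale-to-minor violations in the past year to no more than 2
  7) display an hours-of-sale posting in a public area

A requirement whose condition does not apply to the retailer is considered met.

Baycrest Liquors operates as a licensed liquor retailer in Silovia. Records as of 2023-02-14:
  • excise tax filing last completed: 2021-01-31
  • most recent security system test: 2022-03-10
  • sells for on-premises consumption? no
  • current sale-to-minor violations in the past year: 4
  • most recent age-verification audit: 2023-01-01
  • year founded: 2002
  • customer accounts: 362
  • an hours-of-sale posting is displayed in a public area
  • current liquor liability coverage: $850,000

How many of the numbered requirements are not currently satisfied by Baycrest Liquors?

1. excise tax filing 744 days ago vs limit 730 → not met
2. age-verification audit 44 days ago vs limit 30 → not met
3. condition 'sells for on-premises consumption' does not hold → requirement n/a → met
4. liquor liability coverage $850,000 ≥ $850,000 → met
5. security system test 341 days ago vs limit 270 → not met
6. sale-to-minor violations in the past year 4 > 2 → not met
7. hours-of-sale posting present → met
Not met: 4 of 7

4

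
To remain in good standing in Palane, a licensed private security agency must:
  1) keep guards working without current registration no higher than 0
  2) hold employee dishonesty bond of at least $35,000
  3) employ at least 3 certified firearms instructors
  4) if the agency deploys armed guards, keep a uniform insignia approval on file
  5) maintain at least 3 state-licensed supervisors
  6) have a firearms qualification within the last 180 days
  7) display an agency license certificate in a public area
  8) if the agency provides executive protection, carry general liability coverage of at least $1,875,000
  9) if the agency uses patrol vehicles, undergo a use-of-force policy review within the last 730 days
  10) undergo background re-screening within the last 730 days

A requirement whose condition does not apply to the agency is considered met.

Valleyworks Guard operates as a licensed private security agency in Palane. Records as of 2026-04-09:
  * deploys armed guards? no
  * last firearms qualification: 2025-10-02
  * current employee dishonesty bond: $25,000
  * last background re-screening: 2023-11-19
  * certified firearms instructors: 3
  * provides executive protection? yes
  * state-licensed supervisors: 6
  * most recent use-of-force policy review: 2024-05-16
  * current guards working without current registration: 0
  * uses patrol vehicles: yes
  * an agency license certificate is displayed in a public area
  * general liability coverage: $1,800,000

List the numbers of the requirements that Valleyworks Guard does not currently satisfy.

2, 6, 8, 10

1. guards working without current registration 0 ≤ 0 → met
2. employee dishonesty bond $25,000 < $35,000 → not met
3. certified firearms instructors 3 ≥ 3 → met
4. condition 'deploys armed guards' does not hold → requirement n/a → met
5. state-licensed supervisors 6 ≥ 3 → met
6. firearms qualification 189 days ago vs limit 180 → not met
7. agency license certificate present → met
8. condition 'provides executive protection' holds; general liability coverage $1,800,000 < $1,875,000 → not met
9. condition 'uses patrol vehicles' holds; use-of-force policy review 693 days ago vs limit 730 → met
10. background re-screening 872 days ago vs limit 730 → not met
Not met: 2, 6, 8, 10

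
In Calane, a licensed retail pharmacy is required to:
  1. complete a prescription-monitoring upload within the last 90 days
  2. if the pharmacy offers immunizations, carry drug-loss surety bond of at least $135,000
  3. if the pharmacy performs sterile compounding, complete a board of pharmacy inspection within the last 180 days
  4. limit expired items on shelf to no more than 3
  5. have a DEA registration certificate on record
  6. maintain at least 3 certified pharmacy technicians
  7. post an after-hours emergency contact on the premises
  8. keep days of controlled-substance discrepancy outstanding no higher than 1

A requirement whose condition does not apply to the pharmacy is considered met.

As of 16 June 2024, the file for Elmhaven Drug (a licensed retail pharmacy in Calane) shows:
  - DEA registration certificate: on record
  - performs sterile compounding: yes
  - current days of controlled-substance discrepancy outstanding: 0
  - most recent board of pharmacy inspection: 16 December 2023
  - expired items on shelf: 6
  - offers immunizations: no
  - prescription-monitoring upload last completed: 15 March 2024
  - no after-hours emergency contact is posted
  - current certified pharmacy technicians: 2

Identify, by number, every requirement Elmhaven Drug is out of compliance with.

1, 3, 4, 6, 7

1. prescription-monitoring upload 93 days ago vs limit 90 → not met
2. condition 'offers immunizations' does not hold → requirement n/a → met
3. condition 'performs sterile compounding' holds; board of pharmacy inspection 183 days ago vs limit 180 → not met
4. expired items on shelf 6 > 3 → not met
5. DEA registration certificate present → met
6. certified pharmacy technicians 2 < 3 → not met
7. after-hours emergency contact absent → not met
8. days of controlled-substance discrepancy outstanding 0 ≤ 1 → met
Not met: 1, 3, 4, 6, 7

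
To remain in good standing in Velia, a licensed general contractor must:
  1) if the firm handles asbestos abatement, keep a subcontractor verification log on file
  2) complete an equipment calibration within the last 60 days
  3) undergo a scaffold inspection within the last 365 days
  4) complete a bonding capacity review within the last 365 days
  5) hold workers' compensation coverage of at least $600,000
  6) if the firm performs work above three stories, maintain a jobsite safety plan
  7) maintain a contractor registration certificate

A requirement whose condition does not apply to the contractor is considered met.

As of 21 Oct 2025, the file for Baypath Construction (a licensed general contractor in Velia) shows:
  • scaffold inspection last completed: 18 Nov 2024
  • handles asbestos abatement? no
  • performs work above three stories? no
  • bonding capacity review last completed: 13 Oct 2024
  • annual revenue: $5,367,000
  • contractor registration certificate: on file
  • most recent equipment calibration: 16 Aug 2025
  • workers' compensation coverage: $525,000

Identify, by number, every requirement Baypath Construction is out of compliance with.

1. condition 'handles asbestos abatement' does not hold → requirement n/a → met
2. equipment calibration 66 days ago vs limit 60 → not met
3. scaffold inspection 337 days ago vs limit 365 → met
4. bonding capacity review 373 days ago vs limit 365 → not met
5. workers' compensation coverage $525,000 < $600,000 → not met
6. condition 'performs work above three stories' does not hold → requirement n/a → met
7. contractor registration certificate present → met
Not met: 2, 4, 5

2, 4, 5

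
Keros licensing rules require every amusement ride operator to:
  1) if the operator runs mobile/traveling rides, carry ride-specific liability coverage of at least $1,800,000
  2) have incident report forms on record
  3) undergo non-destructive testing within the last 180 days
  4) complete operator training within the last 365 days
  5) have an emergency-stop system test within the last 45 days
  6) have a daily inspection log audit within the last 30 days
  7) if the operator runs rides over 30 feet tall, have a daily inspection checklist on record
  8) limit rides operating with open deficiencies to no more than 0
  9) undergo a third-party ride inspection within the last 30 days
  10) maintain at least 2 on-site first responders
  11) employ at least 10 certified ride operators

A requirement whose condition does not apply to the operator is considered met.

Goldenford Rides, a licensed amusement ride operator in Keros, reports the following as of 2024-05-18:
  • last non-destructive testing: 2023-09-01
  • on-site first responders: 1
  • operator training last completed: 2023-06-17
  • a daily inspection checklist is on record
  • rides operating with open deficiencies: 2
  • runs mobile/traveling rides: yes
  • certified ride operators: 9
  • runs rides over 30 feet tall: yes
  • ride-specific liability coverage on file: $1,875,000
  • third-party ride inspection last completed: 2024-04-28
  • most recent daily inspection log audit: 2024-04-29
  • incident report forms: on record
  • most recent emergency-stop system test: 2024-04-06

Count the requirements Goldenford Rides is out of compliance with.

1. condition 'runs mobile/traveling rides' holds; ride-specific liability coverage $1,875,000 ≥ $1,800,000 → met
2. incident report forms present → met
3. non-destructive testing 260 days ago vs limit 180 → not met
4. operator training 336 days ago vs limit 365 → met
5. emergency-stop system test 42 days ago vs limit 45 → met
6. daily inspection log audit 19 days ago vs limit 30 → met
7. condition 'runs rides over 30 feet tall' holds; daily inspection checklist present → met
8. rides operating with open deficiencies 2 > 0 → not met
9. third-party ride inspection 20 days ago vs limit 30 → met
10. on-site first responders 1 < 2 → not met
11. certified ride operators 9 < 10 → not met
Not met: 4 of 11

4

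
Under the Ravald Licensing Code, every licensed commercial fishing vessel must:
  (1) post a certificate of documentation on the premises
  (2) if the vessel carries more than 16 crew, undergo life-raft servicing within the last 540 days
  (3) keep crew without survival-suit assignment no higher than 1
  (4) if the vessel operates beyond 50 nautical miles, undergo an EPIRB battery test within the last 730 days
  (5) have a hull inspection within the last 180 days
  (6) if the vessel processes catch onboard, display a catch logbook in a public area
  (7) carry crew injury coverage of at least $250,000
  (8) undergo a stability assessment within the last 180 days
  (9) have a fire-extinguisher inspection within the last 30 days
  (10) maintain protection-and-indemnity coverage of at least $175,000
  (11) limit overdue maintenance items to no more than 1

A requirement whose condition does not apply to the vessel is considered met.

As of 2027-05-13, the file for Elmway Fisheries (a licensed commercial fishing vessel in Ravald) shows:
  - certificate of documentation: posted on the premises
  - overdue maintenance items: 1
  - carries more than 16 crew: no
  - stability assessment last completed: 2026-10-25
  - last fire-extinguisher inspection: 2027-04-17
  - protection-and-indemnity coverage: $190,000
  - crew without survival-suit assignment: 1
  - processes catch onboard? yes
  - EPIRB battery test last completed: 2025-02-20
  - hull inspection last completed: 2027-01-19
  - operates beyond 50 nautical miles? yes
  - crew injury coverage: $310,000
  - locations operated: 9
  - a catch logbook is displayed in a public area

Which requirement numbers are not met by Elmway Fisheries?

1. certificate of documentation present → met
2. condition 'carries more than 16 crew' does not hold → requirement n/a → met
3. crew without survival-suit assignment 1 ≤ 1 → met
4. condition 'operates beyond 50 nautical miles' holds; EPIRB battery test 812 days ago vs limit 730 → not met
5. hull inspection 114 days ago vs limit 180 → met
6. condition 'processes catch onboard' holds; catch logbook present → met
7. crew injury coverage $310,000 ≥ $250,000 → met
8. stability assessment 200 days ago vs limit 180 → not met
9. fire-extinguisher inspection 26 days ago vs limit 30 → met
10. protection-and-indemnity coverage $190,000 ≥ $175,000 → met
11. overdue maintenance items 1 ≤ 1 → met
Not met: 4, 8

4, 8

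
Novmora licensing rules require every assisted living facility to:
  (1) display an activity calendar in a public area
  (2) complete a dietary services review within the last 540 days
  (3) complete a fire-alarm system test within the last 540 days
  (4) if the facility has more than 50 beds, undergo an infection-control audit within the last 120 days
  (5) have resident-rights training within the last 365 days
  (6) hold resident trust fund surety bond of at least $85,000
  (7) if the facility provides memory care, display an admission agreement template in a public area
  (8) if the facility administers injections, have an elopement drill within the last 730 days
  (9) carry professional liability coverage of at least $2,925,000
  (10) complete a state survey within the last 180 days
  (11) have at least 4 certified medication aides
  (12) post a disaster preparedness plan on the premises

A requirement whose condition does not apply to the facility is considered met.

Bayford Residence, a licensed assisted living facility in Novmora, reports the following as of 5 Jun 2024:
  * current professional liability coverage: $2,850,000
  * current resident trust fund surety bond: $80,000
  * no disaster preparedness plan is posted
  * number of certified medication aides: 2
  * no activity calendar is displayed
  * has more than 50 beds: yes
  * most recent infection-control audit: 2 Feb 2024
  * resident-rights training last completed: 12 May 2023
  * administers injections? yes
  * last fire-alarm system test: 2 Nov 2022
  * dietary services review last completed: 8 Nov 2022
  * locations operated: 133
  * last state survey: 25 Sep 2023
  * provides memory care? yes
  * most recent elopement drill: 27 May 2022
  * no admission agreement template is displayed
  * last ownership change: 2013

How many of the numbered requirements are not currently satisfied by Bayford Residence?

1. activity calendar absent → not met
2. dietary services review 575 days ago vs limit 540 → not met
3. fire-alarm system test 581 days ago vs limit 540 → not met
4. condition 'has more than 50 beds' holds; infection-control audit 124 days ago vs limit 120 → not met
5. resident-rights training 390 days ago vs limit 365 → not met
6. resident trust fund surety bond $80,000 < $85,000 → not met
7. condition 'provides memory care' holds; admission agreement template absent → not met
8. condition 'administers injections' holds; elopement drill 740 days ago vs limit 730 → not met
9. professional liability coverage $2,850,000 < $2,925,000 → not met
10. state survey 254 days ago vs limit 180 → not met
11. certified medication aides 2 < 4 → not met
12. disaster preparedness plan absent → not met
Not met: 12 of 12

12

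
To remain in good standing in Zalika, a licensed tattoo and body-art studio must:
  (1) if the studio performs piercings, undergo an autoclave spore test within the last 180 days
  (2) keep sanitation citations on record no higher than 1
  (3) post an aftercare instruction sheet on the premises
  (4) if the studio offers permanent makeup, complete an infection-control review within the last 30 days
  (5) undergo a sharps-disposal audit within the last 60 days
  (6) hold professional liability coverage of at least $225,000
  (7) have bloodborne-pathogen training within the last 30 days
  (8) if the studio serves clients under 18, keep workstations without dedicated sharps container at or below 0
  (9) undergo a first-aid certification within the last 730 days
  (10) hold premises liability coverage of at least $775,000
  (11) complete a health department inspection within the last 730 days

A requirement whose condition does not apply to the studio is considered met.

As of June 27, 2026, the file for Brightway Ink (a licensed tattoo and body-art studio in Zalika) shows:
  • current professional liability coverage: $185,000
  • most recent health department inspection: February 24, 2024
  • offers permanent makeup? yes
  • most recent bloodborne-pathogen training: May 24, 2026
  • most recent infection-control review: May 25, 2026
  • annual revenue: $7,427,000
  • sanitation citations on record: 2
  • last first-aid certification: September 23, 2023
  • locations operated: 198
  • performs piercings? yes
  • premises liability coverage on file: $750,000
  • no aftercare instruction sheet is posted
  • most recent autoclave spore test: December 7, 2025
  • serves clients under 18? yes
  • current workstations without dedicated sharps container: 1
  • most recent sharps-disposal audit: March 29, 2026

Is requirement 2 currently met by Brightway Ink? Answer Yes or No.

No

2. sanitation citations on record 2 > 1 → not met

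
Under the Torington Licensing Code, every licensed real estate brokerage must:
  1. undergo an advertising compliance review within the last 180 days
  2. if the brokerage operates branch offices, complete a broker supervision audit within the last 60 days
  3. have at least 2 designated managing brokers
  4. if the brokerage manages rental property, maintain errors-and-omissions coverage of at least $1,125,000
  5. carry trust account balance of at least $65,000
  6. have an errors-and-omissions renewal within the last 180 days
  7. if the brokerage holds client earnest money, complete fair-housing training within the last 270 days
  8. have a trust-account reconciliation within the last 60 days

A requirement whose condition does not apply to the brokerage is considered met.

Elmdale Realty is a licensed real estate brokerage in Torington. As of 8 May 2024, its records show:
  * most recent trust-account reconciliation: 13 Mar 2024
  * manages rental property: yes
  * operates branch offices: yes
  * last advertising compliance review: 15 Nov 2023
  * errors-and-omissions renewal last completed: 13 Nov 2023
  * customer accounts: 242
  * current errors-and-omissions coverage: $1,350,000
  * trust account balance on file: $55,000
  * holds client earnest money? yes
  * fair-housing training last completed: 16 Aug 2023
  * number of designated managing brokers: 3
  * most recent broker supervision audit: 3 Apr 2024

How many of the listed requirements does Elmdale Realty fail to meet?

1. advertising compliance review 175 days ago vs limit 180 → met
2. condition 'operates branch offices' holds; broker supervision audit 35 days ago vs limit 60 → met
3. designated managing brokers 3 ≥ 2 → met
4. condition 'manages rental property' holds; errors-and-omissions coverage $1,350,000 ≥ $1,125,000 → met
5. trust account balance $55,000 < $65,000 → not met
6. errors-and-omissions renewal 177 days ago vs limit 180 → met
7. condition 'holds client earnest money' holds; fair-housing training 266 days ago vs limit 270 → met
8. trust-account reconciliation 56 days ago vs limit 60 → met
Not met: 1 of 8

1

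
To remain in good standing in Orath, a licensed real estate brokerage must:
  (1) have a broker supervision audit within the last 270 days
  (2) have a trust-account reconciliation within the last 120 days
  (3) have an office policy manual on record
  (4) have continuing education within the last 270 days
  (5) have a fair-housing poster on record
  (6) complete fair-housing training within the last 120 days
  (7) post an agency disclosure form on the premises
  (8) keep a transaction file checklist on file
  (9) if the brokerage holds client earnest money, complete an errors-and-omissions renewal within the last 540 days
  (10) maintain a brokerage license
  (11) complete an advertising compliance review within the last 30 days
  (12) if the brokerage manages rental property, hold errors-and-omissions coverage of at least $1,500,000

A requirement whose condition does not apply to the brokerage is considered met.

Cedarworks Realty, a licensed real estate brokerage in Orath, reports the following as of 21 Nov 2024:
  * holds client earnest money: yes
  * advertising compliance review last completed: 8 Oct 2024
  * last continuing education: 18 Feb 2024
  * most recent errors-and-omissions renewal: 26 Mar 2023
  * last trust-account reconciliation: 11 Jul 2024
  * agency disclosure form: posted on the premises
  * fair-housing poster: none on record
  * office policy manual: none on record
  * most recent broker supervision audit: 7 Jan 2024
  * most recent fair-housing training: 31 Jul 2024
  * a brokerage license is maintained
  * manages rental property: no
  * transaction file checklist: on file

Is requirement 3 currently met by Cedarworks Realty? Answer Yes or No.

3. office policy manual absent → not met

No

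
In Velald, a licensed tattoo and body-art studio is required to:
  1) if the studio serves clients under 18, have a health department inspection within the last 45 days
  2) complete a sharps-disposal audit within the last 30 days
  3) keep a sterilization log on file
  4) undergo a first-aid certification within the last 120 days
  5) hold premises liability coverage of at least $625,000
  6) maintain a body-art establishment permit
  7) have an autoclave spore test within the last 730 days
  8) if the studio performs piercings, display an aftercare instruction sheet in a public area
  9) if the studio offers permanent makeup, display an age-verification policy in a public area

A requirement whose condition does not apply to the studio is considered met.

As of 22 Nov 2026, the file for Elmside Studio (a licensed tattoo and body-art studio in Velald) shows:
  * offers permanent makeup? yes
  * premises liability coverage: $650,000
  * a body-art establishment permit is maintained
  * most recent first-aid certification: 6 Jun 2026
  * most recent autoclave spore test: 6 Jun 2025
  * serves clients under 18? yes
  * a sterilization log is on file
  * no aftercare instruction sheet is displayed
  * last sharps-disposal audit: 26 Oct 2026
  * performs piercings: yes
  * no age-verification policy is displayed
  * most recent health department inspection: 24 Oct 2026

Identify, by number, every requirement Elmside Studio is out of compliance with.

1. condition 'serves clients under 18' holds; health department inspection 29 days ago vs limit 45 → met
2. sharps-disposal audit 27 days ago vs limit 30 → met
3. sterilization log present → met
4. first-aid certification 169 days ago vs limit 120 → not met
5. premises liability coverage $650,000 ≥ $625,000 → met
6. body-art establishment permit present → met
7. autoclave spore test 534 days ago vs limit 730 → met
8. condition 'performs piercings' holds; aftercare instruction sheet absent → not met
9. condition 'offers permanent makeup' holds; age-verification policy absent → not met
Not met: 4, 8, 9

4, 8, 9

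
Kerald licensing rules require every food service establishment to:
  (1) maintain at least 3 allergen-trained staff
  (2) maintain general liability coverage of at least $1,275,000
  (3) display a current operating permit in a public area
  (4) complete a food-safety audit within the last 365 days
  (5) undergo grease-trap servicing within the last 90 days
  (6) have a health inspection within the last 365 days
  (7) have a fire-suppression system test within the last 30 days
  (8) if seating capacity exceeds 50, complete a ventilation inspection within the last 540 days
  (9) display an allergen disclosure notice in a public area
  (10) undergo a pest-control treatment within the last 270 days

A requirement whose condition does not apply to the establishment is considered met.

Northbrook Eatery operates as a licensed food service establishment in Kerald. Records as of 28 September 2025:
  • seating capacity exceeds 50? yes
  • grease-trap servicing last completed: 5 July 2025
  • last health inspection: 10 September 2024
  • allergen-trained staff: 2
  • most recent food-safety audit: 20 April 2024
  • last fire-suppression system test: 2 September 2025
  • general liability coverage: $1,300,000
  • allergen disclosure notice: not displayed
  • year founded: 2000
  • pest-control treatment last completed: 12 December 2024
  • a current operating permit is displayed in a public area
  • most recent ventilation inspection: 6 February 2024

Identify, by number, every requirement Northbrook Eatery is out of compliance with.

1. allergen-trained staff 2 < 3 → not met
2. general liability coverage $1,300,000 ≥ $1,275,000 → met
3. current operating permit present → met
4. food-safety audit 526 days ago vs limit 365 → not met
5. grease-trap servicing 85 days ago vs limit 90 → met
6. health inspection 383 days ago vs limit 365 → not met
7. fire-suppression system test 26 days ago vs limit 30 → met
8. condition 'seating capacity exceeds 50' holds; ventilation inspection 600 days ago vs limit 540 → not met
9. allergen disclosure notice absent → not met
10. pest-control treatment 290 days ago vs limit 270 → not met
Not met: 1, 4, 6, 8, 9, 10

1, 4, 6, 8, 9, 10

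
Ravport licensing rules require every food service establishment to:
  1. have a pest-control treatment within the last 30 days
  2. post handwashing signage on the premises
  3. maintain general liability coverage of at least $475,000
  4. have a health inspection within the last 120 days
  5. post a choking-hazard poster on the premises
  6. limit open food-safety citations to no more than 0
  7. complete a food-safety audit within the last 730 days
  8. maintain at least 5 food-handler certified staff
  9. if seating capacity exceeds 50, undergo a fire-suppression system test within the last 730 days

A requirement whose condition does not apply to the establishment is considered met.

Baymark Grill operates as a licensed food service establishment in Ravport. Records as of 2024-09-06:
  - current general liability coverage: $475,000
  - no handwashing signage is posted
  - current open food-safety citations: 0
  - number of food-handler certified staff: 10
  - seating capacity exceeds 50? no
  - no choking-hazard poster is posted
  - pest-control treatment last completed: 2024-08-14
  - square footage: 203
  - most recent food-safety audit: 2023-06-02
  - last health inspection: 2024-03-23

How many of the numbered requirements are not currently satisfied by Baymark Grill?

1. pest-control treatment 23 days ago vs limit 30 → met
2. handwashing signage absent → not met
3. general liability coverage $475,000 ≥ $475,000 → met
4. health inspection 167 days ago vs limit 120 → not met
5. choking-hazard poster absent → not met
6. open food-safety citations 0 ≤ 0 → met
7. food-safety audit 462 days ago vs limit 730 → met
8. food-handler certified staff 10 ≥ 5 → met
9. condition 'seating capacity exceeds 50' does not hold → requirement n/a → met
Not met: 3 of 9

3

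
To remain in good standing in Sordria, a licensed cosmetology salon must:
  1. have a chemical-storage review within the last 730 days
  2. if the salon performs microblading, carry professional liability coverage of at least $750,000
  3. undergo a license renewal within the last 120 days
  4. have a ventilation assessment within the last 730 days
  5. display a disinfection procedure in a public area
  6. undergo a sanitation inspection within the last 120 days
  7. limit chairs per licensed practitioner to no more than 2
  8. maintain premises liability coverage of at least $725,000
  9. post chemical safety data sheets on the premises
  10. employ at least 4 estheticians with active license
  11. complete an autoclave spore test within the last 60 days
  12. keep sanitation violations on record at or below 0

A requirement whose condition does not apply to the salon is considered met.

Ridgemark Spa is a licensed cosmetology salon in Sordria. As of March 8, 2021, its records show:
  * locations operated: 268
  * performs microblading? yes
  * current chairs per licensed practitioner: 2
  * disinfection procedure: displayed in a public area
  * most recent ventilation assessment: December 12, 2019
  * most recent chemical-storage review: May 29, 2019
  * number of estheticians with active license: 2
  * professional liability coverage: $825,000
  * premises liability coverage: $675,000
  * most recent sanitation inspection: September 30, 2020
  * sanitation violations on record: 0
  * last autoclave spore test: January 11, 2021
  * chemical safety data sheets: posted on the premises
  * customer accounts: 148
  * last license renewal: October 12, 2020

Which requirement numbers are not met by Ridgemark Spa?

3, 6, 8, 10

1. chemical-storage review 649 days ago vs limit 730 → met
2. condition 'performs microblading' holds; professional liability coverage $825,000 ≥ $750,000 → met
3. license renewal 147 days ago vs limit 120 → not met
4. ventilation assessment 452 days ago vs limit 730 → met
5. disinfection procedure present → met
6. sanitation inspection 159 days ago vs limit 120 → not met
7. chairs per licensed practitioner 2 ≤ 2 → met
8. premises liability coverage $675,000 < $725,000 → not met
9. chemical safety data sheets present → met
10. estheticians with active license 2 < 4 → not met
11. autoclave spore test 56 days ago vs limit 60 → met
12. sanitation violations on record 0 ≤ 0 → met
Not met: 3, 6, 8, 10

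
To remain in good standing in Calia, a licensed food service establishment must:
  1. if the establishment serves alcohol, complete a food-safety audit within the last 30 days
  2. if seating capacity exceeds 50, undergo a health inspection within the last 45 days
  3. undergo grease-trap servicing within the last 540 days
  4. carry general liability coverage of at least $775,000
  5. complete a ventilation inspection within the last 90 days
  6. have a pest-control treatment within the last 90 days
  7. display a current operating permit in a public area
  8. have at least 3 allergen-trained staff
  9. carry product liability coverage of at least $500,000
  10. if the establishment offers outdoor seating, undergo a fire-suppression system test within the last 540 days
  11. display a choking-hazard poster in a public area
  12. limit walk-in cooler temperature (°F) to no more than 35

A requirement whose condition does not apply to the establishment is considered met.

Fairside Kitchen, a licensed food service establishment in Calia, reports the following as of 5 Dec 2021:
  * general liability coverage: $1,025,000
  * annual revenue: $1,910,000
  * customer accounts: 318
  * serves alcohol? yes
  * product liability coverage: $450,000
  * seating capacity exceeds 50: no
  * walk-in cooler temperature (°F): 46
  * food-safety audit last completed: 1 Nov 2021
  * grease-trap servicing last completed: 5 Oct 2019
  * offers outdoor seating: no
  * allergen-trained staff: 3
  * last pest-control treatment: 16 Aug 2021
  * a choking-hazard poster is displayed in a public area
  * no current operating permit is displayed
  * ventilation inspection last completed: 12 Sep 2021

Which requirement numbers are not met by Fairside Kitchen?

1, 3, 6, 7, 9, 12

1. condition 'serves alcohol' holds; food-safety audit 34 days ago vs limit 30 → not met
2. condition 'seating capacity exceeds 50' does not hold → requirement n/a → met
3. grease-trap servicing 792 days ago vs limit 540 → not met
4. general liability coverage $1,025,000 ≥ $775,000 → met
5. ventilation inspection 84 days ago vs limit 90 → met
6. pest-control treatment 111 days ago vs limit 90 → not met
7. current operating permit absent → not met
8. allergen-trained staff 3 ≥ 3 → met
9. product liability coverage $450,000 < $500,000 → not met
10. condition 'offers outdoor seating' does not hold → requirement n/a → met
11. choking-hazard poster present → met
12. walk-in cooler temperature (°F) 46 > 35 → not met
Not met: 1, 3, 6, 7, 9, 12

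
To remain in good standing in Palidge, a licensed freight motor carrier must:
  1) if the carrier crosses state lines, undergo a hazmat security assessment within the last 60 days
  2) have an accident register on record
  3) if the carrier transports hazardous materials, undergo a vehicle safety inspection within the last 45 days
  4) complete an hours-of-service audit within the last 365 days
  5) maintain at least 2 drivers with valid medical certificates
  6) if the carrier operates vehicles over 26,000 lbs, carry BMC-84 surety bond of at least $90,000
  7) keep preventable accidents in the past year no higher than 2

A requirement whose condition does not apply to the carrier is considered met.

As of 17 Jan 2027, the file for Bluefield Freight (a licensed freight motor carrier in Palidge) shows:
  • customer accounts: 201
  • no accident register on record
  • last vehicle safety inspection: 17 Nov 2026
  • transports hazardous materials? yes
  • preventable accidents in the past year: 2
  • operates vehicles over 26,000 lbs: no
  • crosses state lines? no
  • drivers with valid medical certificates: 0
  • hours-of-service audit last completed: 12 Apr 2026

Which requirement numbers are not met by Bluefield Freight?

2, 3, 5

1. condition 'crosses state lines' does not hold → requirement n/a → met
2. accident register absent → not met
3. condition 'transports hazardous materials' holds; vehicle safety inspection 61 days ago vs limit 45 → not met
4. hours-of-service audit 280 days ago vs limit 365 → met
5. drivers with valid medical certificates 0 < 2 → not met
6. condition 'operates vehicles over 26,000 lbs' does not hold → requirement n/a → met
7. preventable accidents in the past year 2 ≤ 2 → met
Not met: 2, 3, 5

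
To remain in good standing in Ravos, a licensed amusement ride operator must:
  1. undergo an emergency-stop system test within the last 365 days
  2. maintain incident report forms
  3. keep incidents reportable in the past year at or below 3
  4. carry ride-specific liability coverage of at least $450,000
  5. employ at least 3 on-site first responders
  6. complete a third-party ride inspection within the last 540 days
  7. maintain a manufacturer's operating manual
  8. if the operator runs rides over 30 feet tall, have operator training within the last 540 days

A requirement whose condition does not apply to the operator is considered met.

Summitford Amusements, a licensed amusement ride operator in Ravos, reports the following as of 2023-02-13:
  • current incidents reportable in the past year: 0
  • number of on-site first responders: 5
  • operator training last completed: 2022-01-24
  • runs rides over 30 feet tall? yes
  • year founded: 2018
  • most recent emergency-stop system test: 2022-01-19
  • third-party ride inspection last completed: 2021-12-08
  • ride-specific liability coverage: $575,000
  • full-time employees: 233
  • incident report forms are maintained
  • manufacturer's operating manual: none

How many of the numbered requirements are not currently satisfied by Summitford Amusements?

2

1. emergency-stop system test 390 days ago vs limit 365 → not met
2. incident report forms present → met
3. incidents reportable in the past year 0 ≤ 3 → met
4. ride-specific liability coverage $575,000 ≥ $450,000 → met
5. on-site first responders 5 ≥ 3 → met
6. third-party ride inspection 432 days ago vs limit 540 → met
7. manufacturer's operating manual absent → not met
8. condition 'runs rides over 30 feet tall' holds; operator training 385 days ago vs limit 540 → met
Not met: 2 of 8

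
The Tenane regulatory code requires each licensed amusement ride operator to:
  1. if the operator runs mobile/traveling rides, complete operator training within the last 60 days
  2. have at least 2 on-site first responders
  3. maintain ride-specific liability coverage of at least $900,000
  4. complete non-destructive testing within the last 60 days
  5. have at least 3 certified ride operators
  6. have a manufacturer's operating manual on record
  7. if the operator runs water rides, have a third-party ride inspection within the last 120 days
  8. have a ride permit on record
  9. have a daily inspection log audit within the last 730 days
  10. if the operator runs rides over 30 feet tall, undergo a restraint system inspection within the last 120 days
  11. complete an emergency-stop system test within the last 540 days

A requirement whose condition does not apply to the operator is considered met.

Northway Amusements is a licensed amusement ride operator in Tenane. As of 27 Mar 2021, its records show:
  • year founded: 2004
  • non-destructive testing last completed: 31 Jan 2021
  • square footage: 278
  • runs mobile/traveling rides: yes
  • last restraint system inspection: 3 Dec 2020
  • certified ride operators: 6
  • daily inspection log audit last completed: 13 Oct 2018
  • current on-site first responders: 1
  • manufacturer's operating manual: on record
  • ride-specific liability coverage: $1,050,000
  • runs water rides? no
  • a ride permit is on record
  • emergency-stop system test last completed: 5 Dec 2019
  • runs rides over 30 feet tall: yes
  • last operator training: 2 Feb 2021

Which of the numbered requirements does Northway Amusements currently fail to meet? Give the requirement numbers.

1. condition 'runs mobile/traveling rides' holds; operator training 53 days ago vs limit 60 → met
2. on-site first responders 1 < 2 → not met
3. ride-specific liability coverage $1,050,000 ≥ $900,000 → met
4. non-destructive testing 55 days ago vs limit 60 → met
5. certified ride operators 6 ≥ 3 → met
6. manufacturer's operating manual present → met
7. condition 'runs water rides' does not hold → requirement n/a → met
8. ride permit present → met
9. daily inspection log audit 896 days ago vs limit 730 → not met
10. condition 'runs rides over 30 feet tall' holds; restraint system inspection 114 days ago vs limit 120 → met
11. emergency-stop system test 478 days ago vs limit 540 → met
Not met: 2, 9

2, 9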